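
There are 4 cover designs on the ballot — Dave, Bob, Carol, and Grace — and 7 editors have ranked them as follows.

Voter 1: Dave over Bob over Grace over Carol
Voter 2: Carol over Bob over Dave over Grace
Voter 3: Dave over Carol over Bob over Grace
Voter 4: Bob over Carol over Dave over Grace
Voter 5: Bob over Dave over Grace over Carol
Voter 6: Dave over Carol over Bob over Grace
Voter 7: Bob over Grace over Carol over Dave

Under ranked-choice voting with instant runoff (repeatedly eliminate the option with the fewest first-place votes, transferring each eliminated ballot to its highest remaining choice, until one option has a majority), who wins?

Bob

Round 1: Dave 3, Bob 3, Carol 1, Grace 0. Grace has the fewest and is eliminated.
Round 2: Dave 3, Bob 3, Carol 1. Carol has the fewest and is eliminated.
Round 3: Bob 4, Dave 3. Bob has a majority.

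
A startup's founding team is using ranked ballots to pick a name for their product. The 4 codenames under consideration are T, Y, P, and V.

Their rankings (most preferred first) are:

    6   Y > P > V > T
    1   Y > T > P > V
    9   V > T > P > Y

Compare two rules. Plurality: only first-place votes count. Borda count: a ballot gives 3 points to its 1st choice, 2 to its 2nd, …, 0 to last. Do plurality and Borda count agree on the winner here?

Plurality first-place counts: T 0, Y 7, P 0, V 9 → V.
Borda totals: T 20, Y 21, P 22, V 33 → V.
The two rules agree on V.

Yes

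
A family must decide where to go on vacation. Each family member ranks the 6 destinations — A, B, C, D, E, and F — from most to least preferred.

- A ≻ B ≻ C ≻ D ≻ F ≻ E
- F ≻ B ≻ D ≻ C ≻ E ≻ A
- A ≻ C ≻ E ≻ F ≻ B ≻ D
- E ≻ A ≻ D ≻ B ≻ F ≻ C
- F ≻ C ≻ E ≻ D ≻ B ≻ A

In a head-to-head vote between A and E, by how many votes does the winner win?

Ballots ranking A above E: 2.
Ballots ranking E above A: 3.
E wins 3–2, a margin of 1.

1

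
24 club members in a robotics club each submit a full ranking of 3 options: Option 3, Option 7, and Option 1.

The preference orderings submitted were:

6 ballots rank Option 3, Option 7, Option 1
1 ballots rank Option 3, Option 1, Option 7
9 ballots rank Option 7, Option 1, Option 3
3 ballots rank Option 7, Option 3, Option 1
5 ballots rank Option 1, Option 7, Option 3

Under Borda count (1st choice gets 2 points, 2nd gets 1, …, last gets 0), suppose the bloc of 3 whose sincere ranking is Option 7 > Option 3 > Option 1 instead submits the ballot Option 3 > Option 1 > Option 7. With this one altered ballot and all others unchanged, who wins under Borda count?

Borda totals with the altered ballot: Option 3 20, Option 7 29, Option 1 23.
The winner is unchanged: still Option 7.

Option 7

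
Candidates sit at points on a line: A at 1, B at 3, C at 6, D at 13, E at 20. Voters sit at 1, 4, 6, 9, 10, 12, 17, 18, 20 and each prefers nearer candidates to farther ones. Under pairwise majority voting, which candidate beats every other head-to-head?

With single-peaked preferences on a line, the Condorcet winner is the candidate closest to the median voter.
The median voter (position 10) is closest to D at 13.
Check: D vs C — voters closer to D: 5 of 9.

D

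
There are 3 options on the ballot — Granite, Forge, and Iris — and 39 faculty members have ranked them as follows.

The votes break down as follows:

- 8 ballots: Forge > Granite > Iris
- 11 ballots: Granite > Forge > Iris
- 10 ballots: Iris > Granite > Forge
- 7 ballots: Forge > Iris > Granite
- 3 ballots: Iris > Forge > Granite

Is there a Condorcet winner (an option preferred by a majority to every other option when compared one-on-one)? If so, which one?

There is no Condorcet winner

Head-to-head results (39 voters total):
Granite vs Forge: Granite wins 21–18.
Granite vs Iris: Iris wins 20–19.
Forge vs Iris: Forge wins 26–13.
No candidate beats all others: Granite beats Forge beats Iris beats Granite, a majority cycle.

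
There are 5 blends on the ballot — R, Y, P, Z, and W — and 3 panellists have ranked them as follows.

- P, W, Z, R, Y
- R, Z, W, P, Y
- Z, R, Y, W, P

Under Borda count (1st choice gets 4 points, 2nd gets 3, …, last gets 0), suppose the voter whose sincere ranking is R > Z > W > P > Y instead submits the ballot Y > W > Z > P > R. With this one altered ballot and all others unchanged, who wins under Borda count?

Z

Borda totals with the altered ballot: R 4, Y 6, P 5, Z 8, W 7.
The winner is unchanged: still Z.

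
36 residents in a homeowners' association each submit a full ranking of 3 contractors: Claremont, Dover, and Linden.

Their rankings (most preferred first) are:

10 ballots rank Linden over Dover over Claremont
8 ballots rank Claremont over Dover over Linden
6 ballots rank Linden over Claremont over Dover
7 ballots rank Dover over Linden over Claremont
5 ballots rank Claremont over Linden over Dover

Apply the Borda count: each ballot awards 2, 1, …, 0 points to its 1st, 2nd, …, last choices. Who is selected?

Linden

Borda scores:
  Claremont: 10·0 + 8·2 + 6·1 + 7·0 + 5·2 = 32
  Dover: 10·1 + 8·1 + 6·0 + 7·2 + 5·0 = 32
  Linden: 10·2 + 8·0 + 6·2 + 7·1 + 5·1 = 44
Linden has the highest total.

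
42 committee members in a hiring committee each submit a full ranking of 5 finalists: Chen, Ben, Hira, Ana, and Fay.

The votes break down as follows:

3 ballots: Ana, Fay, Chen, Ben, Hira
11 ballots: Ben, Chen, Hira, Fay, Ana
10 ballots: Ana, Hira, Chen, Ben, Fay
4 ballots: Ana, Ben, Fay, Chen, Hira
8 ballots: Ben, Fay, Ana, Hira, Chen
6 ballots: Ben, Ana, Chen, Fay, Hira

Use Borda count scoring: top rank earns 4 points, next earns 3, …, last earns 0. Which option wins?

Ben

Borda scores:
  Chen: 3·2 + 11·3 + 10·2 + 4·1 + 8·0 + 6·2 = 75
  Ben: 3·1 + 11·4 + 10·1 + 4·3 + 8·4 + 6·4 = 125
  Hira: 3·0 + 11·2 + 10·3 + 4·0 + 8·1 + 6·0 = 60
  Ana: 3·4 + 11·0 + 10·4 + 4·4 + 8·2 + 6·3 = 102
  Fay: 3·3 + 11·1 + 10·0 + 4·2 + 8·3 + 6·1 = 58
Ben has the highest total.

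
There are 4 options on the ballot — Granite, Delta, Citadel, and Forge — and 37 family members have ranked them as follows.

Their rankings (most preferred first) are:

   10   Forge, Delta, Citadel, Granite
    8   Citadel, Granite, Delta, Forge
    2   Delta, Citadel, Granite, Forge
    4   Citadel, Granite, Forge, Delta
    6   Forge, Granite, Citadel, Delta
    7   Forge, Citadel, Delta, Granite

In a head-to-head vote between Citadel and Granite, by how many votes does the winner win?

25

Ballots ranking Citadel above Granite: 10+8+2+4+7 = 31.
Ballots ranking Granite above Citadel: 6.
Citadel wins 31–6, a margin of 25.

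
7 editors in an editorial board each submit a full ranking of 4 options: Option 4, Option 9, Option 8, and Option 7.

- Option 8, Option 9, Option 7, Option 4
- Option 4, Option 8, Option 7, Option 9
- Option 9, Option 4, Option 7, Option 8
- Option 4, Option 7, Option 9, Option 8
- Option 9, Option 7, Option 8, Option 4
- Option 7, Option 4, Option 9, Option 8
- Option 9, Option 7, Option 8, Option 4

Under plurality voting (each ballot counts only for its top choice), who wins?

Option 9

First-place vote totals:
  Option 4: 2
  Option 9: 3
  Option 8: 1
  Option 7: 1
Option 9 has the most first-place votes.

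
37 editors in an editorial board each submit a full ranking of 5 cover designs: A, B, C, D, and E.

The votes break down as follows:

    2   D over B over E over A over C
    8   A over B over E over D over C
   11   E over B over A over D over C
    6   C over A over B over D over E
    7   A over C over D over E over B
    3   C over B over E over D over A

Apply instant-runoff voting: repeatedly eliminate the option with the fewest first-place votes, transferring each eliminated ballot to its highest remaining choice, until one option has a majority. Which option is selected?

A

Round 1: A 15, E 11, C 9, D 2, B 0. B has the fewest and is eliminated.
Round 2: A 15, E 11, C 9, D 2. D has the fewest and is eliminated.
Round 3: A 15, E 13, C 9. C has the fewest and is eliminated.
Round 4: A 21, E 16. A has a majority.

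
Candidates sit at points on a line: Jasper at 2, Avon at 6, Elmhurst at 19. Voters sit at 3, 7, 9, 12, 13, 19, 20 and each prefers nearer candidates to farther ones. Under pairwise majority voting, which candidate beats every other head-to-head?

With single-peaked preferences on a line, the Condorcet winner is the candidate closest to the median voter.
The median voter (position 12) is closest to Avon at 6.
Check: Avon vs Elmhurst — voters closer to Avon: 4 of 7.

Avon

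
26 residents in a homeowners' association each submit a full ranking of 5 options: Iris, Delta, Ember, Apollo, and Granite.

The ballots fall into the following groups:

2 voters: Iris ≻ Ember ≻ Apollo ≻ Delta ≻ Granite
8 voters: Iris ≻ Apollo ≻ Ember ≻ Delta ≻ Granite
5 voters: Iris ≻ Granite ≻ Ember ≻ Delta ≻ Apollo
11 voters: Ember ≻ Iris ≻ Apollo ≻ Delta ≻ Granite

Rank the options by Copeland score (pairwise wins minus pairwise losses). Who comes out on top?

Pairwise results:
  Iris vs Delta: Iris wins 26–0.
  Iris vs Ember: Iris wins 15–11.
  Iris vs Apollo: Iris wins 26–0.
  Iris vs Granite: Iris wins 26–0.
  Delta vs Ember: Ember wins 26–0.
  Delta vs Apollo: Apollo wins 21–5.
  Delta vs Granite: Delta wins 21–5.
  Ember vs Apollo: Ember wins 18–8.
  Ember vs Granite: Ember wins 21–5.
  Apollo vs Granite: Apollo wins 21–5.
Copeland scores (wins − losses):
  Iris: 4 − 0 = 4
  Delta: 1 − 3 = -2
  Ember: 3 − 1 = 2
  Apollo: 2 − 2 = 0
  Granite: 0 − 4 = -4
Iris has the best Copeland score.

Iris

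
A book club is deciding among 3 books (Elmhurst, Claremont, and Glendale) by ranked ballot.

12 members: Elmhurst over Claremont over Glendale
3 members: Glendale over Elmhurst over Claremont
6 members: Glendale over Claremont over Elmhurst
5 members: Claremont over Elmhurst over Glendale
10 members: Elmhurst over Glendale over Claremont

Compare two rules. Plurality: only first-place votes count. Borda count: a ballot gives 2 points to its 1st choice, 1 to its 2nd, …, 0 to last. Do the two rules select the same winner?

Plurality first-place counts: Elmhurst 22, Claremont 5, Glendale 9 → Elmhurst.
Borda totals: Elmhurst 52, Claremont 28, Glendale 28 → Elmhurst.
The two rules agree on Elmhurst.

Yes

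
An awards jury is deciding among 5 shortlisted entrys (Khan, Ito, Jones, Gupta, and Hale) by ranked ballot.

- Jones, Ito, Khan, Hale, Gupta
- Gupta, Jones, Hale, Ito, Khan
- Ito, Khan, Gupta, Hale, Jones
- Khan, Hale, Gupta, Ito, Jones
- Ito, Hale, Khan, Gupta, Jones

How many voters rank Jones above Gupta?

Ballots ranking Jones above Gupta: 1.
Ballots ranking Gupta above Jones: 4.
So 1 of 5 voters prefer Jones to Gupta.

1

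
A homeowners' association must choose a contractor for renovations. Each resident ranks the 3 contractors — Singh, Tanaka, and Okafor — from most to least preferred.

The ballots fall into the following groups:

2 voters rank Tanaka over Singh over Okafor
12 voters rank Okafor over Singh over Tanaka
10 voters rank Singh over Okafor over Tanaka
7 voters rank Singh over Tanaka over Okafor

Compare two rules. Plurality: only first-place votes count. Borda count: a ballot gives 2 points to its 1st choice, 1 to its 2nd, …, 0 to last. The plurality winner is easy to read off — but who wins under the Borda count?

Plurality first-place counts: Singh 17, Tanaka 2, Okafor 12 → Singh.
Borda totals: Singh 48, Tanaka 11, Okafor 34 → Singh.

Singh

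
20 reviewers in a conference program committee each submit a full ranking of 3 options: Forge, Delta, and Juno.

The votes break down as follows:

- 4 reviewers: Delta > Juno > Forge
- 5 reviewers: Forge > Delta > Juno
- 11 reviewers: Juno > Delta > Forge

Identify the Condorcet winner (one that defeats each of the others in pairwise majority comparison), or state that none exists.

Juno

Head-to-head results (20 voters total):
Forge vs Delta: Delta wins 15–5.
Forge vs Juno: Juno wins 15–5.
Delta vs Juno: Juno wins 11–9.
Juno beats each rival — Forge (15–5), Delta (11–9) — so Juno is the Condorcet winner.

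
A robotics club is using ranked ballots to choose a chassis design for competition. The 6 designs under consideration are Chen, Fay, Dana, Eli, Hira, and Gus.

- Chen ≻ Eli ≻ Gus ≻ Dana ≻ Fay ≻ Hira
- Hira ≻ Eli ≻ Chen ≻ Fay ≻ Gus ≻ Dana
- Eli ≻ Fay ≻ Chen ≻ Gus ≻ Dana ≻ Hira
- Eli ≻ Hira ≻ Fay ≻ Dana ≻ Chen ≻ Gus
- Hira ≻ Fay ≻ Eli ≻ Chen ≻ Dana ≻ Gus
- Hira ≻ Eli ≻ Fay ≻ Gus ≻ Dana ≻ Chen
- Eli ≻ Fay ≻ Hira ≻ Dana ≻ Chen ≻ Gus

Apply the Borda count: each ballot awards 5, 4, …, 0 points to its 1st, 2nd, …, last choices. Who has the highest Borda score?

Eli

Borda scores:
  Chen: 5 + 3 + 3 + 1 + 2 + 0 + 1 = 15
  Fay: 1 + 2 + 4 + 3 + 4 + 3 + 4 = 21
  Dana: 2 + 0 + 1 + 2 + 1 + 1 + 2 = 9
  Eli: 4 + 4 + 5 + 5 + 3 + 4 + 5 = 30
  Hira: 0 + 5 + 0 + 4 + 5 + 5 + 3 = 22
  Gus: 3 + 1 + 2 + 0 + 0 + 2 + 0 = 8
Eli has the highest total.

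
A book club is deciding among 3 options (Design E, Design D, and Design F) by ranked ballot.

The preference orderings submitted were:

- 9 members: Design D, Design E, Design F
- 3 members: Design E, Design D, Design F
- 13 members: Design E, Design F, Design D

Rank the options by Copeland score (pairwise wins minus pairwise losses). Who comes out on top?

Pairwise results:
  Design E vs Design D: Design E wins 16–9.
  Design E vs Design F: Design E wins 25–0.
  Design D vs Design F: Design F wins 13–12.
Copeland scores (wins − losses):
  Design E: 2 − 0 = 2
  Design D: 0 − 2 = -2
  Design F: 1 − 1 = 0
Design E has the best Copeland score.

Design E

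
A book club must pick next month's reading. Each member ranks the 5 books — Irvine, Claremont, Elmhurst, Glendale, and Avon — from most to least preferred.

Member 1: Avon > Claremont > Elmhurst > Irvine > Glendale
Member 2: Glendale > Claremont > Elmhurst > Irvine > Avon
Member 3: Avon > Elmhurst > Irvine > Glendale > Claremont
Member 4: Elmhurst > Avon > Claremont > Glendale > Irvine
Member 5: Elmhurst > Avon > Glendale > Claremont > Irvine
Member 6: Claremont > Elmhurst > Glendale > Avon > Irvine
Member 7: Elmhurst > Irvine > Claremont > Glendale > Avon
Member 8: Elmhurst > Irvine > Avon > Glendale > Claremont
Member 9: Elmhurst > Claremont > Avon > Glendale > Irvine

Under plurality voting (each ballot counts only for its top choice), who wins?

Elmhurst

First-place vote totals:
  Irvine: 0
  Claremont: 1
  Elmhurst: 5
  Glendale: 1
  Avon: 2
Elmhurst has the most first-place votes.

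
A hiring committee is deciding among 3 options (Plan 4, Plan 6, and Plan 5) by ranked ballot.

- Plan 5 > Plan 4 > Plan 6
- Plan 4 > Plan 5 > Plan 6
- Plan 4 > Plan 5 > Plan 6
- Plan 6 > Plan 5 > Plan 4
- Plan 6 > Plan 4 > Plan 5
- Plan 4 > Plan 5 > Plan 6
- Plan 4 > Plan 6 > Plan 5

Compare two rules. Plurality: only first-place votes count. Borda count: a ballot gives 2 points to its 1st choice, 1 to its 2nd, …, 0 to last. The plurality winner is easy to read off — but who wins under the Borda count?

Plan 4

Plurality first-place counts: Plan 4 4, Plan 6 2, Plan 5 1 → Plan 4.
Borda totals: Plan 4 10, Plan 6 5, Plan 5 6 → Plan 4.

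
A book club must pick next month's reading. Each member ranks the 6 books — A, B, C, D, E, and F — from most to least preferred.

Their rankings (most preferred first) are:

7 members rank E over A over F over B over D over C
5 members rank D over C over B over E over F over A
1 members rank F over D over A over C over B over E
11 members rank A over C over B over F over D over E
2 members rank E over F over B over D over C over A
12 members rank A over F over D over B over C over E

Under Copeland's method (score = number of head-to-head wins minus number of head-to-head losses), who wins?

Pairwise results:
  A vs B: A wins 31–7.
  A vs C: A wins 31–7.
  A vs D: A wins 30–8.
  A vs E: A wins 24–14.
  A vs F: A wins 30–8.
  B vs C: B wins 21–17.
  B vs D: B wins 20–18.
  B vs E: B wins 29–9.
  B vs F: F wins 22–16.
  C vs D: D wins 27–11.
  C vs E: C wins 29–9.
  C vs F: F wins 22–16.
  D vs E: D wins 29–9.
  D vs F: F wins 33–5.
  E vs F: F wins 24–14.
Copeland scores (wins − losses):
  A: 5 − 0 = 5
  B: 3 − 2 = 1
  C: 1 − 4 = -3
  D: 2 − 3 = -1
  E: 0 − 5 = -5
  F: 4 − 1 = 3
A has the best Copeland score.

A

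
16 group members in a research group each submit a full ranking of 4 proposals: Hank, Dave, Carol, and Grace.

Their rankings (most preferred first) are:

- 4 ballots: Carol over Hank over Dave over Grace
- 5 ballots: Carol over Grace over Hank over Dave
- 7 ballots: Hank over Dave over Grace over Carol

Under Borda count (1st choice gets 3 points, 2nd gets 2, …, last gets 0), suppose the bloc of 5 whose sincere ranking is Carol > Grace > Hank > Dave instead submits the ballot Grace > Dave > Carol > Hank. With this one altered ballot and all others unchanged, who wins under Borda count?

Borda totals with the altered ballot: Hank 29, Dave 28, Carol 17, Grace 22.
The winner is unchanged: still Hank.

Hank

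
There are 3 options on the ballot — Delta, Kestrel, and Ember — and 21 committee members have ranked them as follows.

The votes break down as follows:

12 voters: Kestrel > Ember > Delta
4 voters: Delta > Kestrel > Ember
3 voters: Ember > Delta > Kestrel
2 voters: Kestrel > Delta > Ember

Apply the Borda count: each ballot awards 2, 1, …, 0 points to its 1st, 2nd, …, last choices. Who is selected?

Kestrel

Borda scores:
  Delta: 12·0 + 4·2 + 3·1 + 2·1 = 13
  Kestrel: 12·2 + 4·1 + 3·0 + 2·2 = 32
  Ember: 12·1 + 4·0 + 3·2 + 2·0 = 18
Kestrel has the highest total.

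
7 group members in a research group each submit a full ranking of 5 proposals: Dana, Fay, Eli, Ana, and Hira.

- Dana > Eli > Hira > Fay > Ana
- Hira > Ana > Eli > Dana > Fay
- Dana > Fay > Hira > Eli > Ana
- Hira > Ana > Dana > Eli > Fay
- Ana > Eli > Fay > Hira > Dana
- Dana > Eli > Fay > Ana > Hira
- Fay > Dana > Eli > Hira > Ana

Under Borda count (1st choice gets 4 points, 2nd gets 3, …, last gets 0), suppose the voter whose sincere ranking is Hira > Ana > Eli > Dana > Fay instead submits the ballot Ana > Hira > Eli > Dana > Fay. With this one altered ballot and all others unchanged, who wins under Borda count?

Borda totals with the altered ballot: Dana 18, Fay 12, Eli 15, Ana 12, Hira 13.
The winner is unchanged: still Dana.

Dana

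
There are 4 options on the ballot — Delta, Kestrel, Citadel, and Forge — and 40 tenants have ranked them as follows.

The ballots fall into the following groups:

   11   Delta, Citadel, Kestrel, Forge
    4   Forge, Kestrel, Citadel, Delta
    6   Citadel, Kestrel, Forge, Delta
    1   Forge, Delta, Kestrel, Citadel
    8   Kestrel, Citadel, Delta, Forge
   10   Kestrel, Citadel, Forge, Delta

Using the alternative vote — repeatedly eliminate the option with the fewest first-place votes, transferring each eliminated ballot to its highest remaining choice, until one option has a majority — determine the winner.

Kestrel

Round 1: Kestrel 18, Delta 11, Citadel 6, Forge 5. Forge has the fewest and is eliminated.
Round 2: Kestrel 22, Delta 12, Citadel 6. Kestrel has a majority.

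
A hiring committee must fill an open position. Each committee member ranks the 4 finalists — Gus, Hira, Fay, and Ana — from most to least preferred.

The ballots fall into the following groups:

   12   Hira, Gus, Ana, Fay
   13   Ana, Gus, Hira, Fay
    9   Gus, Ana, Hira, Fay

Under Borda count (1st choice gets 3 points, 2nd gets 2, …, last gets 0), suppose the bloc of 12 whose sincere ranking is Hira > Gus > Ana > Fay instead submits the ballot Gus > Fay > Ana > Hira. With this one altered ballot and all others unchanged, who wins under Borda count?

Borda totals with the altered ballot: Gus 89, Hira 22, Fay 24, Ana 69.
The winner is unchanged: still Gus.

Gus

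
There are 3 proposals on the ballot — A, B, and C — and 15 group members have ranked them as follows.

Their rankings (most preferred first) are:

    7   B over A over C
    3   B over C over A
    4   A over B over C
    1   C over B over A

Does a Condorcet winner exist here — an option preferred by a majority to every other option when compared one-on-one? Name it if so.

Head-to-head results (15 voters total):
A vs B: B wins 11–4.
A vs C: A wins 11–4.
B vs C: B wins 14–1.
B beats each rival — A (11–4), C (14–1) — so B is the Condorcet winner.

B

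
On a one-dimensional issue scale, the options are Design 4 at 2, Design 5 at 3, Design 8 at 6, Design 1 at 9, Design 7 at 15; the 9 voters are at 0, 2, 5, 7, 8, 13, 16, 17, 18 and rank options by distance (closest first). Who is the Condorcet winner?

With single-peaked preferences on a line, the Condorcet winner is the candidate closest to the median voter.
The median voter (position 8) is closest to Design 1 at 9.
Check: Design 1 vs Design 8 — voters closer to Design 1: 5 of 9.

Design 1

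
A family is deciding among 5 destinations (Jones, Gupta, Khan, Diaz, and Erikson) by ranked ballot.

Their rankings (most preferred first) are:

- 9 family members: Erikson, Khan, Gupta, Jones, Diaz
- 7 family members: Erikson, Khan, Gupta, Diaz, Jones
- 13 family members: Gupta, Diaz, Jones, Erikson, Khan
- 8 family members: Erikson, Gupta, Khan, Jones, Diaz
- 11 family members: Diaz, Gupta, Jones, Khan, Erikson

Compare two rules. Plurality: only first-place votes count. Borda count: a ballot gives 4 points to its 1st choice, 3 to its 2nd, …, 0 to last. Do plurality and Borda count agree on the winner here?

No

Plurality first-place counts: Jones 0, Gupta 13, Khan 0, Diaz 11, Erikson 24 → Erikson.
Borda totals: Jones 65, Gupta 141, Khan 75, Diaz 90, Erikson 109 → Gupta.
The two rules disagree: plurality picks Erikson, Borda picks Gupta.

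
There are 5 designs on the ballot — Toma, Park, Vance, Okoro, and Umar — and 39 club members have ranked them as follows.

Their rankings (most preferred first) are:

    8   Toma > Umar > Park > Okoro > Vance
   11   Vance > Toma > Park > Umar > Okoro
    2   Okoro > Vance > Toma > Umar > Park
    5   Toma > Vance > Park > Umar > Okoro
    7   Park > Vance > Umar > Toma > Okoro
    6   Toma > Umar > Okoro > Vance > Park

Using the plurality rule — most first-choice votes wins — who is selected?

First-place vote totals:
  Toma: 19
  Park: 7
  Vance: 11
  Okoro: 2
  Umar: 0
Toma has the most first-place votes.

Toma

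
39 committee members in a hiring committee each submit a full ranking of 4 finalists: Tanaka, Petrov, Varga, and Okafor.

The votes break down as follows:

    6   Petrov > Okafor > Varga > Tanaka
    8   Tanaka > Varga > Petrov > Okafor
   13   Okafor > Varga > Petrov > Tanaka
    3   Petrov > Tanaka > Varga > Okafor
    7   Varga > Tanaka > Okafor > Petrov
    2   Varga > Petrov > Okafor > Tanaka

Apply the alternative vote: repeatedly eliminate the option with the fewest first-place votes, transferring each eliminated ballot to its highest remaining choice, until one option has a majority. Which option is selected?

Round 1: Okafor 13, Petrov 9, Varga 9, Tanaka 8. Tanaka has the fewest and is eliminated.
Round 2: Varga 17, Okafor 13, Petrov 9. Petrov has the fewest and is eliminated.
Round 3: Varga 20, Okafor 19. Varga has a majority.

Varga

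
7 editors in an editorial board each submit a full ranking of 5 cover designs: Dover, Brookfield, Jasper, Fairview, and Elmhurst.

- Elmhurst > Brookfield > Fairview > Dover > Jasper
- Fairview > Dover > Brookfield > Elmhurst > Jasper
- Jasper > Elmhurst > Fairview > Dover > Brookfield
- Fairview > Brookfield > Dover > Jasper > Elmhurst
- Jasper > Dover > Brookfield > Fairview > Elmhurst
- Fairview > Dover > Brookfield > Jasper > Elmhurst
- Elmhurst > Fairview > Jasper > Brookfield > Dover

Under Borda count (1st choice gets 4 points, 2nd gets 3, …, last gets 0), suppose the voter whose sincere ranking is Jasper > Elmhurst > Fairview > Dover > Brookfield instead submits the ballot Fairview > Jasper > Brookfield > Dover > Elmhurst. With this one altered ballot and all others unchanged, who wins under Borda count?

Fairview

Borda totals with the altered ballot: Dover 13, Brookfield 15, Jasper 11, Fairview 22, Elmhurst 9.
The winner is unchanged: still Fairview.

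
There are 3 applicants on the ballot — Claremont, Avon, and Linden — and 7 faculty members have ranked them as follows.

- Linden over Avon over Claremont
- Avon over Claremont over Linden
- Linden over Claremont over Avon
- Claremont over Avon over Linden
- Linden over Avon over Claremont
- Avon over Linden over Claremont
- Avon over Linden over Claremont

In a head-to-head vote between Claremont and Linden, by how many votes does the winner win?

3

Ballots ranking Claremont above Linden: 2.
Ballots ranking Linden above Claremont: 5.
Linden wins 5–2, a margin of 3.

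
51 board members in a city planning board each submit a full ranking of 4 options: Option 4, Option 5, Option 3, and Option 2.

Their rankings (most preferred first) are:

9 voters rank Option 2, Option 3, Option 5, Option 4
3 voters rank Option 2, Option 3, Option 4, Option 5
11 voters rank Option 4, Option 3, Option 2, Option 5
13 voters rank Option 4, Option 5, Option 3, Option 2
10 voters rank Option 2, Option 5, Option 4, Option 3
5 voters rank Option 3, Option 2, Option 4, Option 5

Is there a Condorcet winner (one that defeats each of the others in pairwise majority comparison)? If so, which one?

Head-to-head results (51 voters total):
Option 4 vs Option 5: Option 4 wins 32–19.
Option 4 vs Option 3: Option 4 wins 34–17.
Option 4 vs Option 2: Option 2 wins 27–24.
Option 5 vs Option 3: Option 3 wins 28–23.
Option 5 vs Option 2: Option 2 wins 38–13.
Option 3 vs Option 2: Option 3 wins 29–22.
No candidate beats all others: Option 4 beats Option 3 beats Option 2 beats Option 4, a majority cycle.

There is no Condorcet winner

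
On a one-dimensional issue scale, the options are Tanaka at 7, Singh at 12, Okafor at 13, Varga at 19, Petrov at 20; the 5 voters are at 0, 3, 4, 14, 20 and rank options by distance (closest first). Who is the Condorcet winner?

Tanaka

With single-peaked preferences on a line, the Condorcet winner is the candidate closest to the median voter.
The median voter (position 4) is closest to Tanaka at 7.
Check: Tanaka vs Singh — voters closer to Tanaka: 3 of 5.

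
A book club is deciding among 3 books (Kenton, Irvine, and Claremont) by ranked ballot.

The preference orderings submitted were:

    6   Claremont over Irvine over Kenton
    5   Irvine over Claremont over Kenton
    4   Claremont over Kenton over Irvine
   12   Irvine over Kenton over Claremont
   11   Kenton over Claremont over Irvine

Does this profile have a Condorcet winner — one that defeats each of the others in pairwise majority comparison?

Head-to-head results (38 voters total):
Kenton vs Irvine: Irvine wins 23–15.
Kenton vs Claremont: Kenton wins 23–15.
Irvine vs Claremont: Claremont wins 21–17.
No candidate beats all others: Kenton beats Claremont beats Irvine beats Kenton, a majority cycle.

No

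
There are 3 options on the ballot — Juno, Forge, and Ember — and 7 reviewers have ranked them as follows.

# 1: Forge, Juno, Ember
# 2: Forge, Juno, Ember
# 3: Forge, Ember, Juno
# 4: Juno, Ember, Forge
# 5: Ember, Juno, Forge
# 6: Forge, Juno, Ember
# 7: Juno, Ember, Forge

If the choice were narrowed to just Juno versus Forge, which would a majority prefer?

Ballots ranking Juno above Forge: 3.
Ballots ranking Forge above Juno: 4.
Forge wins the head-to-head, 4–3.

Forge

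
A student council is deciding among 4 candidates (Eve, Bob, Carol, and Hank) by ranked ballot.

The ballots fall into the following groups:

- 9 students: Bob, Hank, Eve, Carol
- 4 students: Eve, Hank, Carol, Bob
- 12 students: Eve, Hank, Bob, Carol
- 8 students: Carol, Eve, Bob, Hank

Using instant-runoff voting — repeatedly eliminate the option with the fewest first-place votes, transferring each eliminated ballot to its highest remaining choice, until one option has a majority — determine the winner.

Round 1: Eve 16, Bob 9, Carol 8, Hank 0. Hank has the fewest and is eliminated.
Round 2: Eve 16, Bob 9, Carol 8. Carol has the fewest and is eliminated.
Round 3: Eve 24, Bob 9. Eve has a majority.

Eve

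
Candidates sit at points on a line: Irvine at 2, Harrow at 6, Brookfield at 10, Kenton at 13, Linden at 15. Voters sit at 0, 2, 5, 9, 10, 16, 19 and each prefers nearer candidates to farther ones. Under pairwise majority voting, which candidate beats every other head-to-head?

Brookfield

With single-peaked preferences on a line, the Condorcet winner is the candidate closest to the median voter.
The median voter (position 9) is closest to Brookfield at 10.
Check: Brookfield vs Kenton — voters closer to Brookfield: 5 of 7.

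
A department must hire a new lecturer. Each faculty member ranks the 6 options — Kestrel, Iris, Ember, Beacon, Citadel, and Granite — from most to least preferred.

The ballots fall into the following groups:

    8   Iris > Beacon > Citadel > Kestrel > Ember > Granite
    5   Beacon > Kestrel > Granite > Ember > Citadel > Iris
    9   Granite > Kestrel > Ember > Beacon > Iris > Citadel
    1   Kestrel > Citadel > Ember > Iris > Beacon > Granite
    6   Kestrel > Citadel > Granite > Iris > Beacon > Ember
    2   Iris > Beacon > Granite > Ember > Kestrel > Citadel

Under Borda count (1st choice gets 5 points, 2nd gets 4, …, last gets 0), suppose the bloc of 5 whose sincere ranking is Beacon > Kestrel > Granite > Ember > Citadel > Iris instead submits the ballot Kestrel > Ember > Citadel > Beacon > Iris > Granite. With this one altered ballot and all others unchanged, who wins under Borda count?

Borda totals with the altered ballot: Kestrel 114, Iris 78, Ember 62, Beacon 75, Citadel 67, Granite 69.
The winner is unchanged: still Kestrel.

Kestrel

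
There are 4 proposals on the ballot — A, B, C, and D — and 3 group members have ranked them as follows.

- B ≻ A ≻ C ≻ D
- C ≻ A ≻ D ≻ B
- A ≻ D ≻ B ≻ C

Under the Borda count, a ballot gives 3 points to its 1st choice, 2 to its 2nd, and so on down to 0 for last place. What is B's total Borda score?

4

Borda scores:
  A: 2 + 2 + 3 = 7
  B: 3 + 0 + 1 = 4
  C: 1 + 3 + 0 = 4
  D: 0 + 1 + 2 = 3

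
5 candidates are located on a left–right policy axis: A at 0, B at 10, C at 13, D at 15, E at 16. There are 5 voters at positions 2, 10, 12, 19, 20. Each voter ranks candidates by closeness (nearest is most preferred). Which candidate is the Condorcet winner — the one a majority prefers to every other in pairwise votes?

C

With single-peaked preferences on a line, the Condorcet winner is the candidate closest to the median voter.
The median voter (position 12) is closest to C at 13.
Check: C vs A — voters closer to C: 4 of 5.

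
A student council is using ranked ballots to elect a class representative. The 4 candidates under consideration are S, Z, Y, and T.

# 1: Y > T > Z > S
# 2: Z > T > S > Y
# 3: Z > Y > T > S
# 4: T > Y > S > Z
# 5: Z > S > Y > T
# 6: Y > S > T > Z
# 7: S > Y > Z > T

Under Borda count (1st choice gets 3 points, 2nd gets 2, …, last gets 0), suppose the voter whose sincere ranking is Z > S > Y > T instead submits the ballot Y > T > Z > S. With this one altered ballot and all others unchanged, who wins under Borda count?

Y

Borda totals with the altered ballot: S 7, Z 9, Y 15, T 11.
The winner is unchanged: still Y.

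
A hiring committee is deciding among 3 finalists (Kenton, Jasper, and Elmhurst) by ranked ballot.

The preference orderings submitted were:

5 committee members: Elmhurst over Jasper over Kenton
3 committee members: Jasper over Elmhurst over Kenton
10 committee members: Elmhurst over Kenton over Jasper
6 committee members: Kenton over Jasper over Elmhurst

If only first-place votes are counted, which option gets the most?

First-place vote totals:
  Kenton: 6
  Jasper: 3
  Elmhurst: 15
Elmhurst has the most first-place votes.

Elmhurst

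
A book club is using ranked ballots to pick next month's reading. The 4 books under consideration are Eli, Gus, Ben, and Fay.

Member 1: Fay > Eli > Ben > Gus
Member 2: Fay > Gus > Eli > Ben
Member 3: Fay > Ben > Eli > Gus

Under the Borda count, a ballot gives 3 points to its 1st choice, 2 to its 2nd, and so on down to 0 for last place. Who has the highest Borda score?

Fay

Borda scores:
  Eli: 2 + 1 + 1 = 4
  Gus: 0 + 2 + 0 = 2
  Ben: 1 + 0 + 2 = 3
  Fay: 3 + 3 + 3 = 9
Fay has the highest total.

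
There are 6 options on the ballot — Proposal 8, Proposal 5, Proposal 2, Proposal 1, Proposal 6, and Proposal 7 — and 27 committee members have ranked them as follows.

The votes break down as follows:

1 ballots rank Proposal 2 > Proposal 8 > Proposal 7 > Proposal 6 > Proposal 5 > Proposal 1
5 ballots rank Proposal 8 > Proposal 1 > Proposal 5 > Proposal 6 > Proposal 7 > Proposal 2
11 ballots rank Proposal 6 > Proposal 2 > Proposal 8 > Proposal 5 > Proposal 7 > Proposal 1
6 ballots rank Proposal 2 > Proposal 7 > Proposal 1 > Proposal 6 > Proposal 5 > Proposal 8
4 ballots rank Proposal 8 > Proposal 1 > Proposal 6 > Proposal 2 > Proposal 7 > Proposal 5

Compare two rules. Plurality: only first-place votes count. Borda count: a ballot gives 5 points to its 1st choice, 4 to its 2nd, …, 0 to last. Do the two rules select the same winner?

Plurality first-place counts: Proposal 8 9, Proposal 5 0, Proposal 2 7, Proposal 1 0, Proposal 6 11, Proposal 7 0 → Proposal 6.
Borda totals: Proposal 8 82, Proposal 5 44, Proposal 2 87, Proposal 1 54, Proposal 6 91, Proposal 7 47 → Proposal 6.
The two rules agree on Proposal 6.

Yes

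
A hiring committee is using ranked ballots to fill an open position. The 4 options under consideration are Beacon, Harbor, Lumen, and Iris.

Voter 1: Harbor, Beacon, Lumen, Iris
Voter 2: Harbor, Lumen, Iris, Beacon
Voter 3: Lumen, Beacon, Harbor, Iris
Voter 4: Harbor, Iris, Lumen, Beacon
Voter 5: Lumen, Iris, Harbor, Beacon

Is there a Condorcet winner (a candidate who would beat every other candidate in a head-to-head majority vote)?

Head-to-head results (5 voters total):
Beacon vs Harbor: Harbor wins 4–1.
Beacon vs Lumen: Lumen wins 4–1.
Beacon vs Iris: Iris wins 3–2.
Harbor vs Lumen: Harbor wins 3–2.
Harbor vs Iris: Harbor wins 4–1.
Lumen vs Iris: Lumen wins 4–1.
Harbor beats each rival — Beacon (4–1), Lumen (3–2), Iris (4–1) — so Harbor is the Condorcet winner.

Yes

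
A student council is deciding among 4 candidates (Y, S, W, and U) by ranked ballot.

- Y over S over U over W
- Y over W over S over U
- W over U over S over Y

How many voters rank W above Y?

Ballots ranking W above Y: 1.
Ballots ranking Y above W: 2.
So 1 of 3 voters prefer W to Y.

1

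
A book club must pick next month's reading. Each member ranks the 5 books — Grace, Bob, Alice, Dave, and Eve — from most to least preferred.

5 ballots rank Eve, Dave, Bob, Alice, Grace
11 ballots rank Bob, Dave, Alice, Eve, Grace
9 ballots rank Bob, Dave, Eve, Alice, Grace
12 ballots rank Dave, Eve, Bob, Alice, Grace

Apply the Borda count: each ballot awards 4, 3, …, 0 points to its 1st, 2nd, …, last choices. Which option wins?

Borda scores:
  Grace: 5·0 + 11·0 + 9·0 + 12·0 = 0
  Bob: 5·2 + 11·4 + 9·4 + 12·2 = 114
  Alice: 5·1 + 11·2 + 9·1 + 12·1 = 48
  Dave: 5·3 + 11·3 + 9·3 + 12·4 = 123
  Eve: 5·4 + 11·1 + 9·2 + 12·3 = 85
Dave has the highest total.

Dave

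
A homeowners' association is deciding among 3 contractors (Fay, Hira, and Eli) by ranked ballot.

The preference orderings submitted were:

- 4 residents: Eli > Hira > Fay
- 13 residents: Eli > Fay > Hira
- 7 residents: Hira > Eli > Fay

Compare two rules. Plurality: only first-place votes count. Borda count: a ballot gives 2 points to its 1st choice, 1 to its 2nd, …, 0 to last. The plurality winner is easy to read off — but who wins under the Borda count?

Plurality first-place counts: Fay 0, Hira 7, Eli 17 → Eli.
Borda totals: Fay 13, Hira 18, Eli 41 → Eli.

Eli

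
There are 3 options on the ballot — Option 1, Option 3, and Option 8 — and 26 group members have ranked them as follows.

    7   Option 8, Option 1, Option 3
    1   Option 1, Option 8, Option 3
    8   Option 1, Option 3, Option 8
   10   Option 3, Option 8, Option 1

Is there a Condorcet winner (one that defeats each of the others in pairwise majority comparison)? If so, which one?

Head-to-head results (26 voters total):
Option 1 vs Option 3: Option 1 wins 16–10.
Option 1 vs Option 8: Option 8 wins 17–9.
Option 3 vs Option 8: Option 3 wins 18–8.
No candidate beats all others: Option 1 beats Option 3 beats Option 8 beats Option 1, a majority cycle.

There is no Condorcet winner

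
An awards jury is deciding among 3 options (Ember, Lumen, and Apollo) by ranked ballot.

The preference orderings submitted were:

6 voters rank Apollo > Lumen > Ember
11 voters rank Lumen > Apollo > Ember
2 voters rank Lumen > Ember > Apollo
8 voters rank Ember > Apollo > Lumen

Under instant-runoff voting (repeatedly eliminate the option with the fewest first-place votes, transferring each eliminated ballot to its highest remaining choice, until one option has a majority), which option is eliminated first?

Apollo

Round 1: Lumen 13, Ember 8, Apollo 6. Apollo has the fewest and is eliminated.
Round 2: Lumen 19, Ember 8. Lumen has a majority.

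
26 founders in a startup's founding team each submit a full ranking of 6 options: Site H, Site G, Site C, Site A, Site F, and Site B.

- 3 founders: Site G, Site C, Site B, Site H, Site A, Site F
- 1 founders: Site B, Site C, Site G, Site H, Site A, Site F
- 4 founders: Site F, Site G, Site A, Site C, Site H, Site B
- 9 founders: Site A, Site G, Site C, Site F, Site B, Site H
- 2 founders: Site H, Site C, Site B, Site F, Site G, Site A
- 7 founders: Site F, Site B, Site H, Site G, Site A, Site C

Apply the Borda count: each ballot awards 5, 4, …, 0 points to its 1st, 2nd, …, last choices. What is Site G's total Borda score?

86

Borda scores:
  Site H: 3·2 + 2 + 4·1 + 9·0 + 2·5 + 7·3 = 43
  Site G: 3·5 + 3 + 4·4 + 9·4 + 2·1 + 7·2 = 86
  Site C: 3·4 + 4 + 4·2 + 9·3 + 2·4 + 7·0 = 59
  Site A: 3·1 + 1 + 4·3 + 9·5 + 2·0 + 7·1 = 68
  Site F: 3·0 + 0 + 4·5 + 9·2 + 2·2 + 7·5 = 77
  Site B: 3·3 + 5 + 4·0 + 9·1 + 2·3 + 7·4 = 57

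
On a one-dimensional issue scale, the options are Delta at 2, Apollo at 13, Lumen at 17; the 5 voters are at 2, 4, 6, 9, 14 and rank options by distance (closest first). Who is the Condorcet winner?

With single-peaked preferences on a line, the Condorcet winner is the candidate closest to the median voter.
The median voter (position 6) is closest to Delta at 2.
Check: Delta vs Apollo — voters closer to Delta: 3 of 5.

Delta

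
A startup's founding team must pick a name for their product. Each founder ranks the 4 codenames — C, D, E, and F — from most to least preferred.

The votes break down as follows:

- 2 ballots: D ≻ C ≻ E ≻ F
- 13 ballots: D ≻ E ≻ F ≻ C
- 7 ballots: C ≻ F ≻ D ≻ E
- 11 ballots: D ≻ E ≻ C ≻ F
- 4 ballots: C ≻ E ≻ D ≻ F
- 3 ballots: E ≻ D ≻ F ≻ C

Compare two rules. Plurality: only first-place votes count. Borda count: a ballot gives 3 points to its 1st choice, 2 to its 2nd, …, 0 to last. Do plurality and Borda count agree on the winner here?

Yes

Plurality first-place counts: C 11, D 26, E 3, F 0 → D.
Borda totals: C 48, D 95, E 67, F 30 → D.
The two rules agree on D.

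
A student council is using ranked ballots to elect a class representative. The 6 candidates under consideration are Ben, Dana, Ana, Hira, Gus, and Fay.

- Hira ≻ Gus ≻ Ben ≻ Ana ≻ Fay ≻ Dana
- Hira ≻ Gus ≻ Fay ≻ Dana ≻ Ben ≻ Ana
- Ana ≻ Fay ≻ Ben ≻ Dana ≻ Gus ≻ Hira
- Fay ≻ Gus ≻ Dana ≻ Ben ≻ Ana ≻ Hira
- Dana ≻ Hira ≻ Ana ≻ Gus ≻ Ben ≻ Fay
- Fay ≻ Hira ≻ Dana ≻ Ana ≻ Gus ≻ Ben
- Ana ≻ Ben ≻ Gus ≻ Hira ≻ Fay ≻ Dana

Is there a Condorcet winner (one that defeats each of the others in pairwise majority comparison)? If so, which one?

Hira

Head-to-head results (7 voters total):
Ben vs Dana: Dana wins 4–3.
Ben vs Ana: Ana wins 4–3.
Ben vs Hira: Hira wins 4–3.
Ben vs Gus: Gus wins 5–2.
Ben vs Fay: Fay wins 4–3.
Dana vs Ana: Dana wins 4–3.
Dana vs Hira: Hira wins 4–3.
Dana vs Gus: Gus wins 4–3.
Dana vs Fay: Fay wins 6–1.
Ana vs Hira: Hira wins 4–3.
Ana vs Gus: Ana wins 4–3.
Ana vs Fay: Ana wins 4–3.
Hira vs Gus: Hira wins 4–3.
Hira vs Fay: Hira wins 4–3.
Gus vs Fay: Gus wins 4–3.
Hira beats each rival — Ben (4–3), Dana (4–3), Ana (4–3), Gus (4–3), Fay (4–3) — so Hira is the Condorcet winner.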